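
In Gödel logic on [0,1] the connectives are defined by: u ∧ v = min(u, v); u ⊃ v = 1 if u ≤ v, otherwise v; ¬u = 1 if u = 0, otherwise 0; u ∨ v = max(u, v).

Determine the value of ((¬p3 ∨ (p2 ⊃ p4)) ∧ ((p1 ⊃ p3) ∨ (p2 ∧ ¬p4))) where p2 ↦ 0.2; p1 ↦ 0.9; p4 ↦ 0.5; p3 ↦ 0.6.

¬p3: Gödel ¬ of 0.6 = 0 (operand ≠ 0)
(p2 ⊃ p4): 0.2 ≤ 0.5, so result = 1
(¬p3 ∨ (p2 ⊃ p4)) = max(0, 1) = 1
(p1 ⊃ p3): 0.9 > 0.6, so result = 0.6
¬p4: Gödel ¬ of 0.5 = 0 (operand ≠ 0)
(p2 ∧ ¬p4) = min(0.2, 0) = 0
((p1 ⊃ p3) ∨ (p2 ∧ ¬p4)) = max(0.6, 0) = 0.6
((¬p3 ∨ (p2 ⊃ p4)) ∧ ((p1 ⊃ p3) ∨ (p2 ∧ ¬p4))) = min(1, 0.6) = 0.6

0.60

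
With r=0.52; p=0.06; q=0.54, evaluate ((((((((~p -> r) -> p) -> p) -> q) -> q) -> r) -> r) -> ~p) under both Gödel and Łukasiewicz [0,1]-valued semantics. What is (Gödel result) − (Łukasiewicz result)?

Gödel evaluation:
  ~p: Gödel ¬ of 0.06 = 0 (operand ≠ 0)
  (~p -> r): 0 ≤ 0.52, so result = 1
  ((~p -> r) -> p): 1 > 0.06, so result = 0.06
  (((~p -> r) -> p) -> p): 0.06 ≤ 0.06, so result = 1
  ((((~p -> r) -> p) -> p) -> q): 1 > 0.54, so result = 0.54
  (((((~p -> r) -> p) -> p) -> q) -> q): 0.54 ≤ 0.54, so result = 1
  ((((((~p -> r) -> p) -> p) -> q) -> q) -> r): 1 > 0.52, so result = 0.52
  (((((((~p -> r) -> p) -> p) -> q) -> q) -> r) -> r): 0.52 ≤ 0.52, so result = 1
  ~p: Gödel ¬ of 0.06 = 0 (operand ≠ 0)
  ((((((((~p -> r) -> p) -> p) -> q) -> q) -> r) -> r) -> ~p): 1 > 0, so result = 0
  Gödel value = 0
Łukasiewicz evaluation:
  ~p: Łukasiewicz ¬ gives 1 − 0.06 = 0.94
  (~p -> r): min(1, 1 − 0.94 + 0.52) = 0.58
  ((~p -> r) -> p): min(1, 1 − 0.58 + 0.06) = 0.48
  (((~p -> r) -> p) -> p): min(1, 1 − 0.48 + 0.06) = 0.58
  ((((~p -> r) -> p) -> p) -> q): min(1, 1 − 0.58 + 0.54) = 0.96
  (((((~p -> r) -> p) -> p) -> q) -> q): min(1, 1 − 0.96 + 0.54) = 0.58
  ((((((~p -> r) -> p) -> p) -> q) -> q) -> r): min(1, 1 − 0.58 + 0.52) = 0.94
  (((((((~p -> r) -> p) -> p) -> q) -> q) -> r) -> r): min(1, 1 − 0.94 + 0.52) = 0.58
  ~p: Łukasiewicz ¬ gives 1 − 0.06 = 0.94
  ((((((((~p -> r) -> p) -> p) -> q) -> q) -> r) -> r) -> ~p): min(1, 1 − 0.58 + 0.94) = 1
  Łukasiewicz value = 1
Difference: 0 − 1 = -1.00

-1.00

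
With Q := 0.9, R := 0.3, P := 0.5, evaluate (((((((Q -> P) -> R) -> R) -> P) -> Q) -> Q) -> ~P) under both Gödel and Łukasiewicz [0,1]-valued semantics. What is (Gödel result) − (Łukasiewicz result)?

Gödel evaluation:
  (Q -> P): 0.9 > 0.5, so result = 0.5
  ((Q -> P) -> R): 0.5 > 0.3, so result = 0.3
  (((Q -> P) -> R) -> R): 0.3 ≤ 0.3, so result = 1
  ((((Q -> P) -> R) -> R) -> P): 1 > 0.5, so result = 0.5
  (((((Q -> P) -> R) -> R) -> P) -> Q): 0.5 ≤ 0.9, so result = 1
  ((((((Q -> P) -> R) -> R) -> P) -> Q) -> Q): 1 > 0.9, so result = 0.9
  ~P: Gödel ¬ of 0.5 = 0 (operand ≠ 0)
  (((((((Q -> P) -> R) -> R) -> P) -> Q) -> Q) -> ~P): 0.9 > 0, so result = 0
  Gödel value = 0
Łukasiewicz evaluation:
  (Q -> P): min(1, 1 − 0.9 + 0.5) = 0.6
  ((Q -> P) -> R): min(1, 1 − 0.6 + 0.3) = 0.7
  (((Q -> P) -> R) -> R): min(1, 1 − 0.7 + 0.3) = 0.6
  ((((Q -> P) -> R) -> R) -> P): min(1, 1 − 0.6 + 0.5) = 0.9
  (((((Q -> P) -> R) -> R) -> P) -> Q): min(1, 1 − 0.9 + 0.9) = 1
  ((((((Q -> P) -> R) -> R) -> P) -> Q) -> Q): min(1, 1 − 1 + 0.9) = 0.9
  ~P: Łukasiewicz ¬ gives 1 − 0.5 = 0.5
  (((((((Q -> P) -> R) -> R) -> P) -> Q) -> Q) -> ~P): min(1, 1 − 0.9 + 0.5) = 0.6
  Łukasiewicz value = 0.6
Difference: 0 − 0.6 = -0.60

-0.60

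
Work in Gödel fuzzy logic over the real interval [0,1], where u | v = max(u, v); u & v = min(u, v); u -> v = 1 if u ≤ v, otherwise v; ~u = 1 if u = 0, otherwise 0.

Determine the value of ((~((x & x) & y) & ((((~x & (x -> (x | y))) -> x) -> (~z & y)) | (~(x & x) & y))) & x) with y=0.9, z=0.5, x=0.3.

(x & x) = min(0.3, 0.3) = 0.3
((x & x) & y) = min(0.3, 0.9) = 0.3
~((x & x) & y): Gödel ¬ of 0.3 = 0 (operand ≠ 0)
~x: Gödel ¬ of 0.3 = 0 (operand ≠ 0)
(x | y) = max(0.3, 0.9) = 0.9
(x -> (x | y)): 0.3 ≤ 0.9, so result = 1
(~x & (x -> (x | y))) = min(0, 1) = 0
((~x & (x -> (x | y))) -> x): 0 ≤ 0.3, so result = 1
~z: Gödel ¬ of 0.5 = 0 (operand ≠ 0)
(~z & y) = min(0, 0.9) = 0
(((~x & (x -> (x | y))) -> x) -> (~z & y)): 1 > 0, so result = 0
(x & x) = min(0.3, 0.3) = 0.3
~(x & x): Gödel ¬ of 0.3 = 0 (operand ≠ 0)
(~(x & x) & y) = min(0, 0.9) = 0
((((~x & (x -> (x | y))) -> x) -> (~z & y)) | (~(x & x) & y)) = max(0, 0) = 0
(~((x & x) & y) & ((((~x & (x -> (x | y))) -> x) -> (~z & y)) | (~(x & x) & y))) = min(0, 0) = 0
((~((x & x) & y) & ((((~x & (x -> (x | y))) -> x) -> (~z & y)) | (~(x & x) & y))) & x) = min(0, 0.3) = 0

0.00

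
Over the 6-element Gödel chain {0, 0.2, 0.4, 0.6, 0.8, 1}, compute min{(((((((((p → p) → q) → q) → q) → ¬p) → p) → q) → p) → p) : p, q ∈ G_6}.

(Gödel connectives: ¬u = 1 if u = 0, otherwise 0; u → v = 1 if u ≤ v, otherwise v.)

0.20

The minimum is attained at p = 0.2, q = 0:
  (p → p): 0.2 ≤ 0.2, so result = 1
  ((p → p) → q): 1 > 0, so result = 0
  (((p → p) → q) → q): 0 ≤ 0, so result = 1
  ((((p → p) → q) → q) → q): 1 > 0, so result = 0
  ¬p: Gödel ¬ of 0.2 = 0 (operand ≠ 0)
  (((((p → p) → q) → q) → q) → ¬p): 0 ≤ 0, so result = 1
  ((((((p → p) → q) → q) → q) → ¬p) → p): 1 > 0.2, so result = 0.2
  (((((((p → p) → q) → q) → q) → ¬p) → p) → q): 0.2 > 0, so result = 0
  ((((((((p → p) → q) → q) → q) → ¬p) → p) → q) → p): 0 ≤ 0.2, so result = 1
  (((((((((p → p) → q) → q) → q) → ¬p) → p) → q) → p) → p): 1 > 0.2, so result = 0.2
Checking all 36 assignments confirms none give a value below 0.20.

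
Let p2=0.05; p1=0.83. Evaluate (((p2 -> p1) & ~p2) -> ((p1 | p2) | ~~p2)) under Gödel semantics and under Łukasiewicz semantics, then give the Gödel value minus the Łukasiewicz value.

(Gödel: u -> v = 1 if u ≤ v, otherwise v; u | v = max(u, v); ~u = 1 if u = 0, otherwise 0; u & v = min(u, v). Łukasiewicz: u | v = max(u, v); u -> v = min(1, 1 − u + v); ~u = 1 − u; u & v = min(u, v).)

Gödel evaluation:
  (p2 -> p1): 0.05 ≤ 0.83, so result = 1
  ~p2: Gödel ¬ of 0.05 = 0 (operand ≠ 0)
  ((p2 -> p1) & ~p2) = min(1, 0) = 0
  (p1 | p2) = max(0.83, 0.05) = 0.83
  ~p2: Gödel ¬ of 0.05 = 0 (operand ≠ 0)
  ~~p2: Gödel ¬ of 0 = 1 (operand is 0)
  ((p1 | p2) | ~~p2) = max(0.83, 1) = 1
  (((p2 -> p1) & ~p2) -> ((p1 | p2) | ~~p2)): 0 ≤ 1, so result = 1
  Gödel value = 1
Łukasiewicz evaluation:
  (p2 -> p1): min(1, 1 − 0.05 + 0.83) = 1
  ~p2: Łukasiewicz ¬ gives 1 − 0.05 = 0.95
  ((p2 -> p1) & ~p2) = min(1, 0.95) = 0.95
  (p1 | p2) = max(0.83, 0.05) = 0.83
  ~p2: Łukasiewicz ¬ gives 1 − 0.05 = 0.95
  ~~p2: Łukasiewicz ¬ gives 1 − 0.95 = 0.05
  ((p1 | p2) | ~~p2) = max(0.83, 0.05) = 0.83
  (((p2 -> p1) & ~p2) -> ((p1 | p2) | ~~p2)): min(1, 1 − 0.95 + 0.83) = 0.88
  Łukasiewicz value = 0.88
Difference: 1 − 0.88 = 0.12

0.12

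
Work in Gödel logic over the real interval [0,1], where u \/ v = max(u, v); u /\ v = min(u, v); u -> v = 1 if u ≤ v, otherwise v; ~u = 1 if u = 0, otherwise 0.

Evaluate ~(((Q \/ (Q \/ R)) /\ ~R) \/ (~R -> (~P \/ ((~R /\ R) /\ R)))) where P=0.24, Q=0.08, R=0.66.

(Q \/ R) = max(0.08, 0.66) = 0.66
(Q \/ (Q \/ R)) = max(0.08, 0.66) = 0.66
~R: Gödel ¬ of 0.66 = 0 (operand ≠ 0)
((Q \/ (Q \/ R)) /\ ~R) = min(0.66, 0) = 0
~R: Gödel ¬ of 0.66 = 0 (operand ≠ 0)
~P: Gödel ¬ of 0.24 = 0 (operand ≠ 0)
~R: Gödel ¬ of 0.66 = 0 (operand ≠ 0)
(~R /\ R) = min(0, 0.66) = 0
((~R /\ R) /\ R) = min(0, 0.66) = 0
(~P \/ ((~R /\ R) /\ R)) = max(0, 0) = 0
(~R -> (~P \/ ((~R /\ R) /\ R))): 0 ≤ 0, so result = 1
(((Q \/ (Q \/ R)) /\ ~R) \/ (~R -> (~P \/ ((~R /\ R) /\ R)))) = max(0, 1) = 1
~(((Q \/ (Q \/ R)) /\ ~R) \/ (~R -> (~P \/ ((~R /\ R) /\ R)))): Gödel ¬ of 1 = 0 (operand ≠ 0)

0.00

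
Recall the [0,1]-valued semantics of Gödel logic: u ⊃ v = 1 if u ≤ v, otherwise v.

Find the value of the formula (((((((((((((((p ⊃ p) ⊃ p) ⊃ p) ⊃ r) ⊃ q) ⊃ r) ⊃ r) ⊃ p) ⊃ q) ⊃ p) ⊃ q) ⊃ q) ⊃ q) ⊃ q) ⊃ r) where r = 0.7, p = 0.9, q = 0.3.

(p ⊃ p): 0.9 ≤ 0.9, so result = 1
((p ⊃ p) ⊃ p): 1 > 0.9, so result = 0.9
(((p ⊃ p) ⊃ p) ⊃ p): 0.9 ≤ 0.9, so result = 1
((((p ⊃ p) ⊃ p) ⊃ p) ⊃ r): 1 > 0.7, so result = 0.7
(((((p ⊃ p) ⊃ p) ⊃ p) ⊃ r) ⊃ q): 0.7 > 0.3, so result = 0.3
((((((p ⊃ p) ⊃ p) ⊃ p) ⊃ r) ⊃ q) ⊃ r): 0.3 ≤ 0.7, so result = 1
(((((((p ⊃ p) ⊃ p) ⊃ p) ⊃ r) ⊃ q) ⊃ r) ⊃ r): 1 > 0.7, so result = 0.7
((((((((p ⊃ p) ⊃ p) ⊃ p) ⊃ r) ⊃ q) ⊃ r) ⊃ r) ⊃ p): 0.7 ≤ 0.9, so result = 1
(((((((((p ⊃ p) ⊃ p) ⊃ p) ⊃ r) ⊃ q) ⊃ r) ⊃ r) ⊃ p) ⊃ q): 1 > 0.3, so result = 0.3
((((((((((p ⊃ p) ⊃ p) ⊃ p) ⊃ r) ⊃ q) ⊃ r) ⊃ r) ⊃ p) ⊃ q) ⊃ p): 0.3 ≤ 0.9, so result = 1
(((((((((((p ⊃ p) ⊃ p) ⊃ p) ⊃ r) ⊃ q) ⊃ r) ⊃ r) ⊃ p) ⊃ q) ⊃ p) ⊃ q): 1 > 0.3, so result = 0.3
((((((((((((p ⊃ p) ⊃ p) ⊃ p) ⊃ r) ⊃ q) ⊃ r) ⊃ r) ⊃ p) ⊃ q) ⊃ p) ⊃ q) ⊃ q): 0.3 ≤ 0.3, so result = 1
(((((((((((((p ⊃ p) ⊃ p) ⊃ p) ⊃ r) ⊃ q) ⊃ r) ⊃ r) ⊃ p) ⊃ q) ⊃ p) ⊃ q) ⊃ q) ⊃ q): 1 > 0.3, so result = 0.3
((((((((((((((p ⊃ p) ⊃ p) ⊃ p) ⊃ r) ⊃ q) ⊃ r) ⊃ r) ⊃ p) ⊃ q) ⊃ p) ⊃ q) ⊃ q) ⊃ q) ⊃ q): 0.3 ≤ 0.3, so result = 1
(((((((((((((((p ⊃ p) ⊃ p) ⊃ p) ⊃ r) ⊃ q) ⊃ r) ⊃ r) ⊃ p) ⊃ q) ⊃ p) ⊃ q) ⊃ q) ⊃ q) ⊃ q) ⊃ r): 1 > 0.7, so result = 0.7

0.70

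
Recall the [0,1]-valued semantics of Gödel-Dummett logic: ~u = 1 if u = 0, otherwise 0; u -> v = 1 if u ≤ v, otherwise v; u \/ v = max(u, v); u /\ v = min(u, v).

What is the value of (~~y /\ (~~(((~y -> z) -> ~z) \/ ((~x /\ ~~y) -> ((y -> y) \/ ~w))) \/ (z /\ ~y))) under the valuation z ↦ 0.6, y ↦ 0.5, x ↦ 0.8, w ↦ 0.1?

~y: Gödel ¬ of 0.5 = 0 (operand ≠ 0)
~~y: Gödel ¬ of 0 = 1 (operand is 0)
~y: Gödel ¬ of 0.5 = 0 (operand ≠ 0)
(~y -> z): 0 ≤ 0.6, so result = 1
~z: Gödel ¬ of 0.6 = 0 (operand ≠ 0)
((~y -> z) -> ~z): 1 > 0, so result = 0
~x: Gödel ¬ of 0.8 = 0 (operand ≠ 0)
~y: Gödel ¬ of 0.5 = 0 (operand ≠ 0)
~~y: Gödel ¬ of 0 = 1 (operand is 0)
(~x /\ ~~y) = min(0, 1) = 0
(y -> y): 0.5 ≤ 0.5, so result = 1
~w: Gödel ¬ of 0.1 = 0 (operand ≠ 0)
((y -> y) \/ ~w) = max(1, 0) = 1
((~x /\ ~~y) -> ((y -> y) \/ ~w)): 0 ≤ 1, so result = 1
(((~y -> z) -> ~z) \/ ((~x /\ ~~y) -> ((y -> y) \/ ~w))) = max(0, 1) = 1
~(((~y -> z) -> ~z) \/ ((~x /\ ~~y) -> ((y -> y) \/ ~w))): Gödel ¬ of 1 = 0 (operand ≠ 0)
~~(((~y -> z) -> ~z) \/ ((~x /\ ~~y) -> ((y -> y) \/ ~w))): Gödel ¬ of 0 = 1 (operand is 0)
~y: Gödel ¬ of 0.5 = 0 (operand ≠ 0)
(z /\ ~y) = min(0.6, 0) = 0
(~~(((~y -> z) -> ~z) \/ ((~x /\ ~~y) -> ((y -> y) \/ ~w))) \/ (z /\ ~y)) = max(1, 0) = 1
(~~y /\ (~~(((~y -> z) -> ~z) \/ ((~x /\ ~~y) -> ((y -> y) \/ ~w))) \/ (z /\ ~y))) = min(1, 1) = 1

1.00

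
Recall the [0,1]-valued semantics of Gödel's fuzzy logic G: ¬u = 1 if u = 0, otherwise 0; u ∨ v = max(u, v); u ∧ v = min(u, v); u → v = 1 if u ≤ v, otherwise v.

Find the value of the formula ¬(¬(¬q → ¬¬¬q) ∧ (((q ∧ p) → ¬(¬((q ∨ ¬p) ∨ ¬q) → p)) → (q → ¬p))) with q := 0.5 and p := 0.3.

¬q: Gödel ¬ of 0.5 = 0 (operand ≠ 0)
¬q: Gödel ¬ of 0.5 = 0 (operand ≠ 0)
¬¬q: Gödel ¬ of 0 = 1 (operand is 0)
¬¬¬q: Gödel ¬ of 1 = 0 (operand ≠ 0)
(¬q → ¬¬¬q): 0 ≤ 0, so result = 1
¬(¬q → ¬¬¬q): Gödel ¬ of 1 = 0 (operand ≠ 0)
(q ∧ p) = min(0.5, 0.3) = 0.3
¬p: Gödel ¬ of 0.3 = 0 (operand ≠ 0)
(q ∨ ¬p) = max(0.5, 0) = 0.5
¬q: Gödel ¬ of 0.5 = 0 (operand ≠ 0)
((q ∨ ¬p) ∨ ¬q) = max(0.5, 0) = 0.5
¬((q ∨ ¬p) ∨ ¬q): Gödel ¬ of 0.5 = 0 (operand ≠ 0)
(¬((q ∨ ¬p) ∨ ¬q) → p): 0 ≤ 0.3, so result = 1
¬(¬((q ∨ ¬p) ∨ ¬q) → p): Gödel ¬ of 1 = 0 (operand ≠ 0)
((q ∧ p) → ¬(¬((q ∨ ¬p) ∨ ¬q) → p)): 0.3 > 0, so result = 0
¬p: Gödel ¬ of 0.3 = 0 (operand ≠ 0)
(q → ¬p): 0.5 > 0, so result = 0
(((q ∧ p) → ¬(¬((q ∨ ¬p) ∨ ¬q) → p)) → (q → ¬p)): 0 ≤ 0, so result = 1
(¬(¬q → ¬¬¬q) ∧ (((q ∧ p) → ¬(¬((q ∨ ¬p) ∨ ¬q) → p)) → (q → ¬p))) = min(0, 1) = 0
¬(¬(¬q → ¬¬¬q) ∧ (((q ∧ p) → ¬(¬((q ∨ ¬p) ∨ ¬q) → p)) → (q → ¬p))): Gödel ¬ of 0 = 1 (operand is 0)

1.00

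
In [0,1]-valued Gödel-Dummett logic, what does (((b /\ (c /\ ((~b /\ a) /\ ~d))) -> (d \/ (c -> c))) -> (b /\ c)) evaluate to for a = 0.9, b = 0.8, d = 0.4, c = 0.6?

0.60

~b: Gödel ¬ of 0.8 = 0 (operand ≠ 0)
(~b /\ a) = min(0, 0.9) = 0
~d: Gödel ¬ of 0.4 = 0 (operand ≠ 0)
((~b /\ a) /\ ~d) = min(0, 0) = 0
(c /\ ((~b /\ a) /\ ~d)) = min(0.6, 0) = 0
(b /\ (c /\ ((~b /\ a) /\ ~d))) = min(0.8, 0) = 0
(c -> c): 0.6 ≤ 0.6, so result = 1
(d \/ (c -> c)) = max(0.4, 1) = 1
((b /\ (c /\ ((~b /\ a) /\ ~d))) -> (d \/ (c -> c))): 0 ≤ 1, so result = 1
(b /\ c) = min(0.8, 0.6) = 0.6
(((b /\ (c /\ ((~b /\ a) /\ ~d))) -> (d \/ (c -> c))) -> (b /\ c)): 1 > 0.6, so result = 0.6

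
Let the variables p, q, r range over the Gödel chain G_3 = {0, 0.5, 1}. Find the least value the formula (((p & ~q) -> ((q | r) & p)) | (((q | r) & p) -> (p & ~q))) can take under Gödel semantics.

Every assignment gives 1. For instance at p = 0, q = 0, r = 0:
  ~q: Gödel ¬ of 0 = 1 (operand is 0)
  (p & ~q) = min(0, 1) = 0
  (q | r) = max(0, 0) = 0
  ((q | r) & p) = min(0, 0) = 0
  ((p & ~q) -> ((q | r) & p)): 0 ≤ 0, so result = 1
  (q | r) = max(0, 0) = 0
  ((q | r) & p) = min(0, 0) = 0
  ~q: Gödel ¬ of 0 = 1 (operand is 0)
  (p & ~q) = min(0, 1) = 0
  (((q | r) & p) -> (p & ~q)): 0 ≤ 0, so result = 1
  (((p & ~q) -> ((q | r) & p)) | (((q | r) & p) -> (p & ~q))) = max(1, 1) = 1
All 27 assignments give value 1 — the formula is a G_3-tautology.

1.00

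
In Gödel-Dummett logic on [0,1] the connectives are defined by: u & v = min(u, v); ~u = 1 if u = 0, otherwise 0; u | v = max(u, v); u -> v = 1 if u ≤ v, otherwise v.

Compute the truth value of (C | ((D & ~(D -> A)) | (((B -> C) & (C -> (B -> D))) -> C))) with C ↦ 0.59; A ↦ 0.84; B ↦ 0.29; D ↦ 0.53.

(D -> A): 0.53 ≤ 0.84, so result = 1
~(D -> A): Gödel ¬ of 1 = 0 (operand ≠ 0)
(D & ~(D -> A)) = min(0.53, 0) = 0
(B -> C): 0.29 ≤ 0.59, so result = 1
(B -> D): 0.29 ≤ 0.53, so result = 1
(C -> (B -> D)): 0.59 ≤ 1, so result = 1
((B -> C) & (C -> (B -> D))) = min(1, 1) = 1
(((B -> C) & (C -> (B -> D))) -> C): 1 > 0.59, so result = 0.59
((D & ~(D -> A)) | (((B -> C) & (C -> (B -> D))) -> C)) = max(0, 0.59) = 0.59
(C | ((D & ~(D -> A)) | (((B -> C) & (C -> (B -> D))) -> C))) = max(0.59, 0.59) = 0.59

0.59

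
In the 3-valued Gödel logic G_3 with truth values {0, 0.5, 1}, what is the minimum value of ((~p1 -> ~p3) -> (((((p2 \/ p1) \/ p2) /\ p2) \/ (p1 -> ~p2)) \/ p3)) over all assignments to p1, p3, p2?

The minimum is attained at p1 = 0.5, p3 = 0, p2 = 0.5:
  ~p1: Gödel ¬ of 0.5 = 0 (operand ≠ 0)
  ~p3: Gödel ¬ of 0 = 1 (operand is 0)
  (~p1 -> ~p3): 0 ≤ 1, so result = 1
  (p2 \/ p1) = max(0.5, 0.5) = 0.5
  ((p2 \/ p1) \/ p2) = max(0.5, 0.5) = 0.5
  (((p2 \/ p1) \/ p2) /\ p2) = min(0.5, 0.5) = 0.5
  ~p2: Gödel ¬ of 0.5 = 0 (operand ≠ 0)
  (p1 -> ~p2): 0.5 > 0, so result = 0
  ((((p2 \/ p1) \/ p2) /\ p2) \/ (p1 -> ~p2)) = max(0.5, 0) = 0.5
  (((((p2 \/ p1) \/ p2) /\ p2) \/ (p1 -> ~p2)) \/ p3) = max(0.5, 0) = 0.5
  ((~p1 -> ~p3) -> (((((p2 \/ p1) \/ p2) /\ p2) \/ (p1 -> ~p2)) \/ p3)): 1 > 0.5, so result = 0.5
Checking all 27 assignments confirms none give a value below 0.50.

0.50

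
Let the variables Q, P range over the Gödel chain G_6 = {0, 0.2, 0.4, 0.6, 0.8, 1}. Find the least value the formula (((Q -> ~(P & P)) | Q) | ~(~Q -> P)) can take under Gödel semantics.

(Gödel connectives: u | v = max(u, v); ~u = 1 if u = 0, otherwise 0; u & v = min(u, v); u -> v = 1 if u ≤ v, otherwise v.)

0.20

The minimum is attained at Q = 0.2, P = 0.2:
  (P & P) = min(0.2, 0.2) = 0.2
  ~(P & P): Gödel ¬ of 0.2 = 0 (operand ≠ 0)
  (Q -> ~(P & P)): 0.2 > 0, so result = 0
  ((Q -> ~(P & P)) | Q) = max(0, 0.2) = 0.2
  ~Q: Gödel ¬ of 0.2 = 0 (operand ≠ 0)
  (~Q -> P): 0 ≤ 0.2, so result = 1
  ~(~Q -> P): Gödel ¬ of 1 = 0 (operand ≠ 0)
  (((Q -> ~(P & P)) | Q) | ~(~Q -> P)) = max(0.2, 0) = 0.2
Checking all 36 assignments confirms none give a value below 0.20.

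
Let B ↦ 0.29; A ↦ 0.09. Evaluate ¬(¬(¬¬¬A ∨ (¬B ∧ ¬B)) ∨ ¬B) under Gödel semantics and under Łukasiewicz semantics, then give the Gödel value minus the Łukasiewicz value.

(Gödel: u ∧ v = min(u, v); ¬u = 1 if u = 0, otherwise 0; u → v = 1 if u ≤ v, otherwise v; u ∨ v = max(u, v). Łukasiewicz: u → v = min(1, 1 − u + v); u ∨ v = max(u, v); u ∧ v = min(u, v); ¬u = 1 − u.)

-0.29

Gödel evaluation:
  ¬A: Gödel ¬ of 0.09 = 0 (operand ≠ 0)
  ¬¬A: Gödel ¬ of 0 = 1 (operand is 0)
  ¬¬¬A: Gödel ¬ of 1 = 0 (operand ≠ 0)
  ¬B: Gödel ¬ of 0.29 = 0 (operand ≠ 0)
  ¬B: Gödel ¬ of 0.29 = 0 (operand ≠ 0)
  (¬B ∧ ¬B) = min(0, 0) = 0
  (¬¬¬A ∨ (¬B ∧ ¬B)) = max(0, 0) = 0
  ¬(¬¬¬A ∨ (¬B ∧ ¬B)): Gödel ¬ of 0 = 1 (operand is 0)
  ¬B: Gödel ¬ of 0.29 = 0 (operand ≠ 0)
  (¬(¬¬¬A ∨ (¬B ∧ ¬B)) ∨ ¬B) = max(1, 0) = 1
  ¬(¬(¬¬¬A ∨ (¬B ∧ ¬B)) ∨ ¬B): Gödel ¬ of 1 = 0 (operand ≠ 0)
  Gödel value = 0
Łukasiewicz evaluation:
  ¬A: Łukasiewicz ¬ gives 1 − 0.09 = 0.91
  ¬¬A: Łukasiewicz ¬ gives 1 − 0.91 = 0.09
  ¬¬¬A: Łukasiewicz ¬ gives 1 − 0.09 = 0.91
  ¬B: Łukasiewicz ¬ gives 1 − 0.29 = 0.71
  ¬B: Łukasiewicz ¬ gives 1 − 0.29 = 0.71
  (¬B ∧ ¬B) = min(0.71, 0.71) = 0.71
  (¬¬¬A ∨ (¬B ∧ ¬B)) = max(0.91, 0.71) = 0.91
  ¬(¬¬¬A ∨ (¬B ∧ ¬B)): Łukasiewicz ¬ gives 1 − 0.91 = 0.09
  ¬B: Łukasiewicz ¬ gives 1 − 0.29 = 0.71
  (¬(¬¬¬A ∨ (¬B ∧ ¬B)) ∨ ¬B) = max(0.09, 0.71) = 0.71
  ¬(¬(¬¬¬A ∨ (¬B ∧ ¬B)) ∨ ¬B): Łukasiewicz ¬ gives 1 − 0.71 = 0.29
  Łukasiewicz value = 0.29
Difference: 0 − 0.29 = -0.29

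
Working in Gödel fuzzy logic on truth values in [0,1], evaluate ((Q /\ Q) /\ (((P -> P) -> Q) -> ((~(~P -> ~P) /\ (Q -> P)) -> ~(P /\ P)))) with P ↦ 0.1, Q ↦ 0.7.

(Q /\ Q) = min(0.7, 0.7) = 0.7
(P -> P): 0.1 ≤ 0.1, so result = 1
((P -> P) -> Q): 1 > 0.7, so result = 0.7
~P: Gödel ¬ of 0.1 = 0 (operand ≠ 0)
~P: Gödel ¬ of 0.1 = 0 (operand ≠ 0)
(~P -> ~P): 0 ≤ 0, so result = 1
~(~P -> ~P): Gödel ¬ of 1 = 0 (operand ≠ 0)
(Q -> P): 0.7 > 0.1, so result = 0.1
(~(~P -> ~P) /\ (Q -> P)) = min(0, 0.1) = 0
(P /\ P) = min(0.1, 0.1) = 0.1
~(P /\ P): Gödel ¬ of 0.1 = 0 (operand ≠ 0)
((~(~P -> ~P) /\ (Q -> P)) -> ~(P /\ P)): 0 ≤ 0, so result = 1
(((P -> P) -> Q) -> ((~(~P -> ~P) /\ (Q -> P)) -> ~(P /\ P))): 0.7 ≤ 1, so result = 1
((Q /\ Q) /\ (((P -> P) -> Q) -> ((~(~P -> ~P) /\ (Q -> P)) -> ~(P /\ P)))) = min(0.7, 1) = 0.7

0.70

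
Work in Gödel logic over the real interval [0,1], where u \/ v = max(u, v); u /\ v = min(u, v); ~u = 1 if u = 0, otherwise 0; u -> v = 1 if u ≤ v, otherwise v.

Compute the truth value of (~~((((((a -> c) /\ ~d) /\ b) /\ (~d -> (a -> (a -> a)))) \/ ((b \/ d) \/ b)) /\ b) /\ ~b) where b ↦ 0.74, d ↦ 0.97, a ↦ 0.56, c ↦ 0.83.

(a -> c): 0.56 ≤ 0.83, so result = 1
~d: Gödel ¬ of 0.97 = 0 (operand ≠ 0)
((a -> c) /\ ~d) = min(1, 0) = 0
(((a -> c) /\ ~d) /\ b) = min(0, 0.74) = 0
~d: Gödel ¬ of 0.97 = 0 (operand ≠ 0)
(a -> a): 0.56 ≤ 0.56, so result = 1
(a -> (a -> a)): 0.56 ≤ 1, so result = 1
(~d -> (a -> (a -> a))): 0 ≤ 1, so result = 1
((((a -> c) /\ ~d) /\ b) /\ (~d -> (a -> (a -> a)))) = min(0, 1) = 0
(b \/ d) = max(0.74, 0.97) = 0.97
((b \/ d) \/ b) = max(0.97, 0.74) = 0.97
(((((a -> c) /\ ~d) /\ b) /\ (~d -> (a -> (a -> a)))) \/ ((b \/ d) \/ b)) = max(0, 0.97) = 0.97
((((((a -> c) /\ ~d) /\ b) /\ (~d -> (a -> (a -> a)))) \/ ((b \/ d) \/ b)) /\ b) = min(0.97, 0.74) = 0.74
~((((((a -> c) /\ ~d) /\ b) /\ (~d -> (a -> (a -> a)))) \/ ((b \/ d) \/ b)) /\ b): Gödel ¬ of 0.74 = 0 (operand ≠ 0)
~~((((((a -> c) /\ ~d) /\ b) /\ (~d -> (a -> (a -> a)))) \/ ((b \/ d) \/ b)) /\ b): Gödel ¬ of 0 = 1 (operand is 0)
~b: Gödel ¬ of 0.74 = 0 (operand ≠ 0)
(~~((((((a -> c) /\ ~d) /\ b) /\ (~d -> (a -> (a -> a)))) \/ ((b \/ d) \/ b)) /\ b) /\ ~b) = min(1, 0) = 0

0.00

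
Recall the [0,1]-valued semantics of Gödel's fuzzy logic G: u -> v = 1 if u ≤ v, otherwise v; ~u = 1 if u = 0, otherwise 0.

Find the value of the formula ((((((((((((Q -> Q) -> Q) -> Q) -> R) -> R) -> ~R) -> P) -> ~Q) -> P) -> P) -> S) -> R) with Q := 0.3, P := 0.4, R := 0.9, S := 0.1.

1.00

(Q -> Q): 0.3 ≤ 0.3, so result = 1
((Q -> Q) -> Q): 1 > 0.3, so result = 0.3
(((Q -> Q) -> Q) -> Q): 0.3 ≤ 0.3, so result = 1
((((Q -> Q) -> Q) -> Q) -> R): 1 > 0.9, so result = 0.9
(((((Q -> Q) -> Q) -> Q) -> R) -> R): 0.9 ≤ 0.9, so result = 1
~R: Gödel ¬ of 0.9 = 0 (operand ≠ 0)
((((((Q -> Q) -> Q) -> Q) -> R) -> R) -> ~R): 1 > 0, so result = 0
(((((((Q -> Q) -> Q) -> Q) -> R) -> R) -> ~R) -> P): 0 ≤ 0.4, so result = 1
~Q: Gödel ¬ of 0.3 = 0 (operand ≠ 0)
((((((((Q -> Q) -> Q) -> Q) -> R) -> R) -> ~R) -> P) -> ~Q): 1 > 0, so result = 0
(((((((((Q -> Q) -> Q) -> Q) -> R) -> R) -> ~R) -> P) -> ~Q) -> P): 0 ≤ 0.4, so result = 1
((((((((((Q -> Q) -> Q) -> Q) -> R) -> R) -> ~R) -> P) -> ~Q) -> P) -> P): 1 > 0.4, so result = 0.4
(((((((((((Q -> Q) -> Q) -> Q) -> R) -> R) -> ~R) -> P) -> ~Q) -> P) -> P) -> S): 0.4 > 0.1, so result = 0.1
((((((((((((Q -> Q) -> Q) -> Q) -> R) -> R) -> ~R) -> P) -> ~Q) -> P) -> P) -> S) -> R): 0.1 ≤ 0.9, so result = 1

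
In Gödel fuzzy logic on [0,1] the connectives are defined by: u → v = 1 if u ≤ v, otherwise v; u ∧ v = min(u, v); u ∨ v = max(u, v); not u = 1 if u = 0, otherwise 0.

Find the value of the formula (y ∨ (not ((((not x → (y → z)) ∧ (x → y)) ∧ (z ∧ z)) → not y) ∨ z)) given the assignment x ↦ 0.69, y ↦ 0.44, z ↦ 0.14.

not x: Gödel ¬ of 0.69 = 0 (operand ≠ 0)
(y → z): 0.44 > 0.14, so result = 0.14
(not x → (y → z)): 0 ≤ 0.14, so result = 1
(x → y): 0.69 > 0.44, so result = 0.44
((not x → (y → z)) ∧ (x → y)) = min(1, 0.44) = 0.44
(z ∧ z) = min(0.14, 0.14) = 0.14
(((not x → (y → z)) ∧ (x → y)) ∧ (z ∧ z)) = min(0.44, 0.14) = 0.14
not y: Gödel ¬ of 0.44 = 0 (operand ≠ 0)
((((not x → (y → z)) ∧ (x → y)) ∧ (z ∧ z)) → not y): 0.14 > 0, so result = 0
not ((((not x → (y → z)) ∧ (x → y)) ∧ (z ∧ z)) → not y): Gödel ¬ of 0 = 1 (operand is 0)
(not ((((not x → (y → z)) ∧ (x → y)) ∧ (z ∧ z)) → not y) ∨ z) = max(1, 0.14) = 1
(y ∨ (not ((((not x → (y → z)) ∧ (x → y)) ∧ (z ∧ z)) → not y) ∨ z)) = max(0.44, 1) = 1

1.00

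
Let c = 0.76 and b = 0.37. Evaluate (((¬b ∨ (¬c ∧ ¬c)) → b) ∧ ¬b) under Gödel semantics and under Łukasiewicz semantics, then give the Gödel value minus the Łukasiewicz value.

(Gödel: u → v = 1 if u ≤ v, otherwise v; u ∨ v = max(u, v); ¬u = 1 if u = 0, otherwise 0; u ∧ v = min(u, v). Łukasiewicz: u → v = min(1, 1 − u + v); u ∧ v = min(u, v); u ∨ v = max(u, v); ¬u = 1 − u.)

Gödel evaluation:
  ¬b: Gödel ¬ of 0.37 = 0 (operand ≠ 0)
  ¬c: Gödel ¬ of 0.76 = 0 (operand ≠ 0)
  ¬c: Gödel ¬ of 0.76 = 0 (operand ≠ 0)
  (¬c ∧ ¬c) = min(0, 0) = 0
  (¬b ∨ (¬c ∧ ¬c)) = max(0, 0) = 0
  ((¬b ∨ (¬c ∧ ¬c)) → b): 0 ≤ 0.37, so result = 1
  ¬b: Gödel ¬ of 0.37 = 0 (operand ≠ 0)
  (((¬b ∨ (¬c ∧ ¬c)) → b) ∧ ¬b) = min(1, 0) = 0
  Gödel value = 0
Łukasiewicz evaluation:
  ¬b: Łukasiewicz ¬ gives 1 − 0.37 = 0.63
  ¬c: Łukasiewicz ¬ gives 1 − 0.76 = 0.24
  ¬c: Łukasiewicz ¬ gives 1 − 0.76 = 0.24
  (¬c ∧ ¬c) = min(0.24, 0.24) = 0.24
  (¬b ∨ (¬c ∧ ¬c)) = max(0.63, 0.24) = 0.63
  ((¬b ∨ (¬c ∧ ¬c)) → b): min(1, 1 − 0.63 + 0.37) = 0.74
  ¬b: Łukasiewicz ¬ gives 1 − 0.37 = 0.63
  (((¬b ∨ (¬c ∧ ¬c)) → b) ∧ ¬b) = min(0.74, 0.63) = 0.63
  Łukasiewicz value = 0.63
Difference: 0 − 0.63 = -0.63

-0.63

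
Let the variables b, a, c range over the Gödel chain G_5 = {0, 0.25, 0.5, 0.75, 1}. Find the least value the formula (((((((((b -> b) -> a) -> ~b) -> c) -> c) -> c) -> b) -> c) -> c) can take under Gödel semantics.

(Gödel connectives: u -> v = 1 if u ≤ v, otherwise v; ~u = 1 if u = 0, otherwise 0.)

0.25

The minimum is attained at b = 0, a = 0, c = 0.25:
  (b -> b): 0 ≤ 0, so result = 1
  ((b -> b) -> a): 1 > 0, so result = 0
  ~b: Gödel ¬ of 0 = 1 (operand is 0)
  (((b -> b) -> a) -> ~b): 0 ≤ 1, so result = 1
  ((((b -> b) -> a) -> ~b) -> c): 1 > 0.25, so result = 0.25
  (((((b -> b) -> a) -> ~b) -> c) -> c): 0.25 ≤ 0.25, so result = 1
  ((((((b -> b) -> a) -> ~b) -> c) -> c) -> c): 1 > 0.25, so result = 0.25
  (((((((b -> b) -> a) -> ~b) -> c) -> c) -> c) -> b): 0.25 > 0, so result = 0
  ((((((((b -> b) -> a) -> ~b) -> c) -> c) -> c) -> b) -> c): 0 ≤ 0.25, so result = 1
  (((((((((b -> b) -> a) -> ~b) -> c) -> c) -> c) -> b) -> c) -> c): 1 > 0.25, so result = 0.25
Checking all 125 assignments confirms none give a value below 0.25.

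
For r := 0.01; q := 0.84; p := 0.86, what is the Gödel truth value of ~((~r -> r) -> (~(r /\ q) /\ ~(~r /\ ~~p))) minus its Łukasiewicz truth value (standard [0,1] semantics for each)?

1.00

Gödel evaluation:
  ~r: Gödel ¬ of 0.01 = 0 (operand ≠ 0)
  (~r -> r): 0 ≤ 0.01, so result = 1
  (r /\ q) = min(0.01, 0.84) = 0.01
  ~(r /\ q): Gödel ¬ of 0.01 = 0 (operand ≠ 0)
  ~r: Gödel ¬ of 0.01 = 0 (operand ≠ 0)
  ~p: Gödel ¬ of 0.86 = 0 (operand ≠ 0)
  ~~p: Gödel ¬ of 0 = 1 (operand is 0)
  (~r /\ ~~p) = min(0, 1) = 0
  ~(~r /\ ~~p): Gödel ¬ of 0 = 1 (operand is 0)
  (~(r /\ q) /\ ~(~r /\ ~~p)) = min(0, 1) = 0
  ((~r -> r) -> (~(r /\ q) /\ ~(~r /\ ~~p))): 1 > 0, so result = 0
  ~((~r -> r) -> (~(r /\ q) /\ ~(~r /\ ~~p))): Gödel ¬ of 0 = 1 (operand is 0)
  Gödel value = 1
Łukasiewicz evaluation:
  ~r: Łukasiewicz ¬ gives 1 − 0.01 = 0.99
  (~r -> r): min(1, 1 − 0.99 + 0.01) = 0.02
  (r /\ q) = min(0.01, 0.84) = 0.01
  ~(r /\ q): Łukasiewicz ¬ gives 1 − 0.01 = 0.99
  ~r: Łukasiewicz ¬ gives 1 − 0.01 = 0.99
  ~p: Łukasiewicz ¬ gives 1 − 0.86 = 0.14
  ~~p: Łukasiewicz ¬ gives 1 − 0.14 = 0.86
  (~r /\ ~~p) = min(0.99, 0.86) = 0.86
  ~(~r /\ ~~p): Łukasiewicz ¬ gives 1 − 0.86 = 0.14
  (~(r /\ q) /\ ~(~r /\ ~~p)) = min(0.99, 0.14) = 0.14
  ((~r -> r) -> (~(r /\ q) /\ ~(~r /\ ~~p))): min(1, 1 − 0.02 + 0.14) = 1
  ~((~r -> r) -> (~(r /\ q) /\ ~(~r /\ ~~p))): Łukasiewicz ¬ gives 1 − 1 = 0
  Łukasiewicz value = 0
Difference: 1 − 0 = 1.00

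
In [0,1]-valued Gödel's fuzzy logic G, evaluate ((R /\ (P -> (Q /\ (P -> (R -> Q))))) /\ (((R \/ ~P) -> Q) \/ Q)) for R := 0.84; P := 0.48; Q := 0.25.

0.25

(R -> Q): 0.84 > 0.25, so result = 0.25
(P -> (R -> Q)): 0.48 > 0.25, so result = 0.25
(Q /\ (P -> (R -> Q))) = min(0.25, 0.25) = 0.25
(P -> (Q /\ (P -> (R -> Q)))): 0.48 > 0.25, so result = 0.25
(R /\ (P -> (Q /\ (P -> (R -> Q))))) = min(0.84, 0.25) = 0.25
~P: Gödel ¬ of 0.48 = 0 (operand ≠ 0)
(R \/ ~P) = max(0.84, 0) = 0.84
((R \/ ~P) -> Q): 0.84 > 0.25, so result = 0.25
(((R \/ ~P) -> Q) \/ Q) = max(0.25, 0.25) = 0.25
((R /\ (P -> (Q /\ (P -> (R -> Q))))) /\ (((R \/ ~P) -> Q) \/ Q)) = min(0.25, 0.25) = 0.25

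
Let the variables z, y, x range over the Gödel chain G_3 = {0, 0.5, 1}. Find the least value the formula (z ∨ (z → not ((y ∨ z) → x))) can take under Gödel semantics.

0.50

The minimum is attained at z = 0.5, y = 0, x = 0.5:
  (y ∨ z) = max(0, 0.5) = 0.5
  ((y ∨ z) → x): 0.5 ≤ 0.5, so result = 1
  not ((y ∨ z) → x): Gödel ¬ of 1 = 0 (operand ≠ 0)
  (z → not ((y ∨ z) → x)): 0.5 > 0, so result = 0
  (z ∨ (z → not ((y ∨ z) → x))) = max(0.5, 0) = 0.5
Checking all 27 assignments confirms none give a value below 0.50.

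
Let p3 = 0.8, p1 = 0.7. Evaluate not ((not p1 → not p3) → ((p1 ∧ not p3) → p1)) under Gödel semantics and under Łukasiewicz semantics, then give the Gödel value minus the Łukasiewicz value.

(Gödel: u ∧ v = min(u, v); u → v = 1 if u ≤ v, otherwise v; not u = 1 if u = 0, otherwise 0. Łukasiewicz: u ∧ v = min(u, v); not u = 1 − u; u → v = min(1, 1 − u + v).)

0.00

Gödel evaluation:
  not p1: Gödel ¬ of 0.7 = 0 (operand ≠ 0)
  not p3: Gödel ¬ of 0.8 = 0 (operand ≠ 0)
  (not p1 → not p3): 0 ≤ 0, so result = 1
  not p3: Gödel ¬ of 0.8 = 0 (operand ≠ 0)
  (p1 ∧ not p3) = min(0.7, 0) = 0
  ((p1 ∧ not p3) → p1): 0 ≤ 0.7, so result = 1
  ((not p1 → not p3) → ((p1 ∧ not p3) → p1)): 1 ≤ 1, so result = 1
  not ((not p1 → not p3) → ((p1 ∧ not p3) → p1)): Gödel ¬ of 1 = 0 (operand ≠ 0)
  Gödel value = 0
Łukasiewicz evaluation:
  not p1: Łukasiewicz ¬ gives 1 − 0.7 = 0.3
  not p3: Łukasiewicz ¬ gives 1 − 0.8 = 0.2
  (not p1 → not p3): min(1, 1 − 0.3 + 0.2) = 0.9
  not p3: Łukasiewicz ¬ gives 1 − 0.8 = 0.2
  (p1 ∧ not p3) = min(0.7, 0.2) = 0.2
  ((p1 ∧ not p3) → p1): min(1, 1 − 0.2 + 0.7) = 1
  ((not p1 → not p3) → ((p1 ∧ not p3) → p1)): min(1, 1 − 0.9 + 1) = 1
  not ((not p1 → not p3) → ((p1 ∧ not p3) → p1)): Łukasiewicz ¬ gives 1 − 1 = 0
  Łukasiewicz value = 0
Difference: 0 − 0 = 0.00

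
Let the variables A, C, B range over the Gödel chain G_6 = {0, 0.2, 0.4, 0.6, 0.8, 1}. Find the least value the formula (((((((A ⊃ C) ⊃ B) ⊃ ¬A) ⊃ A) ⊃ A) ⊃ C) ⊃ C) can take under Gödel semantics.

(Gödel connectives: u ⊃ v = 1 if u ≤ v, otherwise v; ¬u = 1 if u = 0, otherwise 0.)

0.20

The minimum is attained at A = 0.2, C = 0.2, B = 0.2:
  (A ⊃ C): 0.2 ≤ 0.2, so result = 1
  ((A ⊃ C) ⊃ B): 1 > 0.2, so result = 0.2
  ¬A: Gödel ¬ of 0.2 = 0 (operand ≠ 0)
  (((A ⊃ C) ⊃ B) ⊃ ¬A): 0.2 > 0, so result = 0
  ((((A ⊃ C) ⊃ B) ⊃ ¬A) ⊃ A): 0 ≤ 0.2, so result = 1
  (((((A ⊃ C) ⊃ B) ⊃ ¬A) ⊃ A) ⊃ A): 1 > 0.2, so result = 0.2
  ((((((A ⊃ C) ⊃ B) ⊃ ¬A) ⊃ A) ⊃ A) ⊃ C): 0.2 ≤ 0.2, so result = 1
  (((((((A ⊃ C) ⊃ B) ⊃ ¬A) ⊃ A) ⊃ A) ⊃ C) ⊃ C): 1 > 0.2, so result = 0.2
Checking all 216 assignments confirms none give a value below 0.20.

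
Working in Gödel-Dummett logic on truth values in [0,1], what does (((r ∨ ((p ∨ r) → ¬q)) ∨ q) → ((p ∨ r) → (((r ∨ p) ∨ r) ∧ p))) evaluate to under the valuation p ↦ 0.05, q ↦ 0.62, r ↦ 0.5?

0.05

(p ∨ r) = max(0.05, 0.5) = 0.5
¬q: Gödel ¬ of 0.62 = 0 (operand ≠ 0)
((p ∨ r) → ¬q): 0.5 > 0, so result = 0
(r ∨ ((p ∨ r) → ¬q)) = max(0.5, 0) = 0.5
((r ∨ ((p ∨ r) → ¬q)) ∨ q) = max(0.5, 0.62) = 0.62
(p ∨ r) = max(0.05, 0.5) = 0.5
(r ∨ p) = max(0.5, 0.05) = 0.5
((r ∨ p) ∨ r) = max(0.5, 0.5) = 0.5
(((r ∨ p) ∨ r) ∧ p) = min(0.5, 0.05) = 0.05
((p ∨ r) → (((r ∨ p) ∨ r) ∧ p)): 0.5 > 0.05, so result = 0.05
(((r ∨ ((p ∨ r) → ¬q)) ∨ q) → ((p ∨ r) → (((r ∨ p) ∨ r) ∧ p))): 0.62 > 0.05, so result = 0.05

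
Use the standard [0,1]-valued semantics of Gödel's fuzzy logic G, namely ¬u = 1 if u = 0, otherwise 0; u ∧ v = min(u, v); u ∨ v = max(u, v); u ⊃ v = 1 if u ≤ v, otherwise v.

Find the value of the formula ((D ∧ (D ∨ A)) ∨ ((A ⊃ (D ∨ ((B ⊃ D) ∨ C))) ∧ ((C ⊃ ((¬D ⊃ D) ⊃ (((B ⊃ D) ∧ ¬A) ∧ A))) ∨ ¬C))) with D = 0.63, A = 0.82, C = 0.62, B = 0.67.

(D ∨ A) = max(0.63, 0.82) = 0.82
(D ∧ (D ∨ A)) = min(0.63, 0.82) = 0.63
(B ⊃ D): 0.67 > 0.63, so result = 0.63
((B ⊃ D) ∨ C) = max(0.63, 0.62) = 0.63
(D ∨ ((B ⊃ D) ∨ C)) = max(0.63, 0.63) = 0.63
(A ⊃ (D ∨ ((B ⊃ D) ∨ C))): 0.82 > 0.63, so result = 0.63
¬D: Gödel ¬ of 0.63 = 0 (operand ≠ 0)
(¬D ⊃ D): 0 ≤ 0.63, so result = 1
(B ⊃ D): 0.67 > 0.63, so result = 0.63
¬A: Gödel ¬ of 0.82 = 0 (operand ≠ 0)
((B ⊃ D) ∧ ¬A) = min(0.63, 0) = 0
(((B ⊃ D) ∧ ¬A) ∧ A) = min(0, 0.82) = 0
((¬D ⊃ D) ⊃ (((B ⊃ D) ∧ ¬A) ∧ A)): 1 > 0, so result = 0
(C ⊃ ((¬D ⊃ D) ⊃ (((B ⊃ D) ∧ ¬A) ∧ A))): 0.62 > 0, so result = 0
¬C: Gödel ¬ of 0.62 = 0 (operand ≠ 0)
((C ⊃ ((¬D ⊃ D) ⊃ (((B ⊃ D) ∧ ¬A) ∧ A))) ∨ ¬C) = max(0, 0) = 0
((A ⊃ (D ∨ ((B ⊃ D) ∨ C))) ∧ ((C ⊃ ((¬D ⊃ D) ⊃ (((B ⊃ D) ∧ ¬A) ∧ A))) ∨ ¬C)) = min(0.63, 0) = 0
((D ∧ (D ∨ A)) ∨ ((A ⊃ (D ∨ ((B ⊃ D) ∨ C))) ∧ ((C ⊃ ((¬D ⊃ D) ⊃ (((B ⊃ D) ∧ ¬A) ∧ A))) ∨ ¬C))) = max(0.63, 0) = 0.63

0.63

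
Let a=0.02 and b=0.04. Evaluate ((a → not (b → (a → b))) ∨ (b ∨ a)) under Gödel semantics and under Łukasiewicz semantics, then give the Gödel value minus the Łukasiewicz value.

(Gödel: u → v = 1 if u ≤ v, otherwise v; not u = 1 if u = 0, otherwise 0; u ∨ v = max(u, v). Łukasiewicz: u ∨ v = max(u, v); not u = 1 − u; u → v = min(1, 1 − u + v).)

Gödel evaluation:
  (a → b): 0.02 ≤ 0.04, so result = 1
  (b → (a → b)): 0.04 ≤ 1, so result = 1
  not (b → (a → b)): Gödel ¬ of 1 = 0 (operand ≠ 0)
  (a → not (b → (a → b))): 0.02 > 0, so result = 0
  (b ∨ a) = max(0.04, 0.02) = 0.04
  ((a → not (b → (a → b))) ∨ (b ∨ a)) = max(0, 0.04) = 0.04
  Gödel value = 0.04
Łukasiewicz evaluation:
  (a → b): min(1, 1 − 0.02 + 0.04) = 1
  (b → (a → b)): min(1, 1 − 0.04 + 1) = 1
  not (b → (a → b)): Łukasiewicz ¬ gives 1 − 1 = 0
  (a → not (b → (a → b))): min(1, 1 − 0.02 + 0) = 0.98
  (b ∨ a) = max(0.04, 0.02) = 0.04
  ((a → not (b → (a → b))) ∨ (b ∨ a)) = max(0.98, 0.04) = 0.98
  Łukasiewicz value = 0.98
Difference: 0.04 − 0.98 = -0.94

-0.94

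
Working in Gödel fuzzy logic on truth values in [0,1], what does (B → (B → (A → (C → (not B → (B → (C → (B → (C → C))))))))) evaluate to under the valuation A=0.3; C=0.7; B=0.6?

1.00

not B: Gödel ¬ of 0.6 = 0 (operand ≠ 0)
(C → C): 0.7 ≤ 0.7, so result = 1
(B → (C → C)): 0.6 ≤ 1, so result = 1
(C → (B → (C → C))): 0.7 ≤ 1, so result = 1
(B → (C → (B → (C → C)))): 0.6 ≤ 1, so result = 1
(not B → (B → (C → (B → (C → C))))): 0 ≤ 1, so result = 1
(C → (not B → (B → (C → (B → (C → C)))))): 0.7 ≤ 1, so result = 1
(A → (C → (not B → (B → (C → (B → (C → C))))))): 0.3 ≤ 1, so result = 1
(B → (A → (C → (not B → (B → (C → (B → (C → C)))))))): 0.6 ≤ 1, so result = 1
(B → (B → (A → (C → (not B → (B → (C → (B → (C → C))))))))): 0.6 ≤ 1, so result = 1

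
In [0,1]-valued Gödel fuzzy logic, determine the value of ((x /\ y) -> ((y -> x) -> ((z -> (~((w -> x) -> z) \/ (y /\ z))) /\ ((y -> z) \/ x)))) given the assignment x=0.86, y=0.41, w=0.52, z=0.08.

(x /\ y) = min(0.86, 0.41) = 0.41
(y -> x): 0.41 ≤ 0.86, so result = 1
(w -> x): 0.52 ≤ 0.86, so result = 1
((w -> x) -> z): 1 > 0.08, so result = 0.08
~((w -> x) -> z): Gödel ¬ of 0.08 = 0 (operand ≠ 0)
(y /\ z) = min(0.41, 0.08) = 0.08
(~((w -> x) -> z) \/ (y /\ z)) = max(0, 0.08) = 0.08
(z -> (~((w -> x) -> z) \/ (y /\ z))): 0.08 ≤ 0.08, so result = 1
(y -> z): 0.41 > 0.08, so result = 0.08
((y -> z) \/ x) = max(0.08, 0.86) = 0.86
((z -> (~((w -> x) -> z) \/ (y /\ z))) /\ ((y -> z) \/ x)) = min(1, 0.86) = 0.86
((y -> x) -> ((z -> (~((w -> x) -> z) \/ (y /\ z))) /\ ((y -> z) \/ x))): 1 > 0.86, so result = 0.86
((x /\ y) -> ((y -> x) -> ((z -> (~((w -> x) -> z) \/ (y /\ z))) /\ ((y -> z) \/ x)))): 0.41 ≤ 0.86, so result = 1

1.00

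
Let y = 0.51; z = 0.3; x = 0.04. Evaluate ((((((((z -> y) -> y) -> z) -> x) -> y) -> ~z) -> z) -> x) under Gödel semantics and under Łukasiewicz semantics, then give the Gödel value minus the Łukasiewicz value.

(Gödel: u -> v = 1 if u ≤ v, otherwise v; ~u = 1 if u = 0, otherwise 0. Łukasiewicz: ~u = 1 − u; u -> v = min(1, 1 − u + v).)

-0.40

Gödel evaluation:
  (z -> y): 0.3 ≤ 0.51, so result = 1
  ((z -> y) -> y): 1 > 0.51, so result = 0.51
  (((z -> y) -> y) -> z): 0.51 > 0.3, so result = 0.3
  ((((z -> y) -> y) -> z) -> x): 0.3 > 0.04, so result = 0.04
  (((((z -> y) -> y) -> z) -> x) -> y): 0.04 ≤ 0.51, so result = 1
  ~z: Gödel ¬ of 0.3 = 0 (operand ≠ 0)
  ((((((z -> y) -> y) -> z) -> x) -> y) -> ~z): 1 > 0, so result = 0
  (((((((z -> y) -> y) -> z) -> x) -> y) -> ~z) -> z): 0 ≤ 0.3, so result = 1
  ((((((((z -> y) -> y) -> z) -> x) -> y) -> ~z) -> z) -> x): 1 > 0.04, so result = 0.04
  Gödel value = 0.04
Łukasiewicz evaluation:
  (z -> y): min(1, 1 − 0.3 + 0.51) = 1
  ((z -> y) -> y): min(1, 1 − 1 + 0.51) = 0.51
  (((z -> y) -> y) -> z): min(1, 1 − 0.51 + 0.3) = 0.79
  ((((z -> y) -> y) -> z) -> x): min(1, 1 − 0.79 + 0.04) = 0.25
  (((((z -> y) -> y) -> z) -> x) -> y): min(1, 1 − 0.25 + 0.51) = 1
  ~z: Łukasiewicz ¬ gives 1 − 0.3 = 0.7
  ((((((z -> y) -> y) -> z) -> x) -> y) -> ~z): min(1, 1 − 1 + 0.7) = 0.7
  (((((((z -> y) -> y) -> z) -> x) -> y) -> ~z) -> z): min(1, 1 − 0.7 + 0.3) = 0.6
  ((((((((z -> y) -> y) -> z) -> x) -> y) -> ~z) -> z) -> x): min(1, 1 − 0.6 + 0.04) = 0.44
  Łukasiewicz value = 0.44
Difference: 0.04 − 0.44 = -0.40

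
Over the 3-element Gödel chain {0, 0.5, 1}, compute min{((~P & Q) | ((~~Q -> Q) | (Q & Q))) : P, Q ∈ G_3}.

0.50

The minimum is attained at P = 0, Q = 0.5:
  ~P: Gödel ¬ of 0 = 1 (operand is 0)
  (~P & Q) = min(1, 0.5) = 0.5
  ~Q: Gödel ¬ of 0.5 = 0 (operand ≠ 0)
  ~~Q: Gödel ¬ of 0 = 1 (operand is 0)
  (~~Q -> Q): 1 > 0.5, so result = 0.5
  (Q & Q) = min(0.5, 0.5) = 0.5
  ((~~Q -> Q) | (Q & Q)) = max(0.5, 0.5) = 0.5
  ((~P & Q) | ((~~Q -> Q) | (Q & Q))) = max(0.5, 0.5) = 0.5
Checking all 9 assignments confirms none give a value below 0.50.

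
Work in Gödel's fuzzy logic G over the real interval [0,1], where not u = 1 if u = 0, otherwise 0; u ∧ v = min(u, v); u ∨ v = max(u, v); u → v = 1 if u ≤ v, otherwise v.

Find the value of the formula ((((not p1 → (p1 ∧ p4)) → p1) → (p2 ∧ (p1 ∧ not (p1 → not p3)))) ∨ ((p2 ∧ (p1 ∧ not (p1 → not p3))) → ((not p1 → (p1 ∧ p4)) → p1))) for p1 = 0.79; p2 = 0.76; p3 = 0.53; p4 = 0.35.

1.00

not p1: Gödel ¬ of 0.79 = 0 (operand ≠ 0)
(p1 ∧ p4) = min(0.79, 0.35) = 0.35
(not p1 → (p1 ∧ p4)): 0 ≤ 0.35, so result = 1
((not p1 → (p1 ∧ p4)) → p1): 1 > 0.79, so result = 0.79
not p3: Gödel ¬ of 0.53 = 0 (operand ≠ 0)
(p1 → not p3): 0.79 > 0, so result = 0
not (p1 → not p3): Gödel ¬ of 0 = 1 (operand is 0)
(p1 ∧ not (p1 → not p3)) = min(0.79, 1) = 0.79
(p2 ∧ (p1 ∧ not (p1 → not p3))) = min(0.76, 0.79) = 0.76
(((not p1 → (p1 ∧ p4)) → p1) → (p2 ∧ (p1 ∧ not (p1 → not p3)))): 0.79 > 0.76, so result = 0.76
not p3: Gödel ¬ of 0.53 = 0 (operand ≠ 0)
(p1 → not p3): 0.79 > 0, so result = 0
not (p1 → not p3): Gödel ¬ of 0 = 1 (operand is 0)
(p1 ∧ not (p1 → not p3)) = min(0.79, 1) = 0.79
(p2 ∧ (p1 ∧ not (p1 → not p3))) = min(0.76, 0.79) = 0.76
not p1: Gödel ¬ of 0.79 = 0 (operand ≠ 0)
(p1 ∧ p4) = min(0.79, 0.35) = 0.35
(not p1 → (p1 ∧ p4)): 0 ≤ 0.35, so result = 1
((not p1 → (p1 ∧ p4)) → p1): 1 > 0.79, so result = 0.79
((p2 ∧ (p1 ∧ not (p1 → not p3))) → ((not p1 → (p1 ∧ p4)) → p1)): 0.76 ≤ 0.79, so result = 1
((((not p1 → (p1 ∧ p4)) → p1) → (p2 ∧ (p1 ∧ not (p1 → not p3)))) ∨ ((p2 ∧ (p1 ∧ not (p1 → not p3))) → ((not p1 → (p1 ∧ p4)) → p1))) = max(0.76, 1) = 1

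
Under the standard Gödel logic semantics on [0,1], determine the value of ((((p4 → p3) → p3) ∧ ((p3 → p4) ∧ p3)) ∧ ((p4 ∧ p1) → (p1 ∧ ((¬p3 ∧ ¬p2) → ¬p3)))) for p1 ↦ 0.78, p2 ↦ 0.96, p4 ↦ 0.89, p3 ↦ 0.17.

(p4 → p3): 0.89 > 0.17, so result = 0.17
((p4 → p3) → p3): 0.17 ≤ 0.17, so result = 1
(p3 → p4): 0.17 ≤ 0.89, so result = 1
((p3 → p4) ∧ p3) = min(1, 0.17) = 0.17
(((p4 → p3) → p3) ∧ ((p3 → p4) ∧ p3)) = min(1, 0.17) = 0.17
(p4 ∧ p1) = min(0.89, 0.78) = 0.78
¬p3: Gödel ¬ of 0.17 = 0 (operand ≠ 0)
¬p2: Gödel ¬ of 0.96 = 0 (operand ≠ 0)
(¬p3 ∧ ¬p2) = min(0, 0) = 0
¬p3: Gödel ¬ of 0.17 = 0 (operand ≠ 0)
((¬p3 ∧ ¬p2) → ¬p3): 0 ≤ 0, so result = 1
(p1 ∧ ((¬p3 ∧ ¬p2) → ¬p3)) = min(0.78, 1) = 0.78
((p4 ∧ p1) → (p1 ∧ ((¬p3 ∧ ¬p2) → ¬p3))): 0.78 ≤ 0.78, so result = 1
((((p4 → p3) → p3) ∧ ((p3 → p4) ∧ p3)) ∧ ((p4 ∧ p1) → (p1 ∧ ((¬p3 ∧ ¬p2) → ¬p3)))) = min(0.17, 1) = 0.17

0.17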